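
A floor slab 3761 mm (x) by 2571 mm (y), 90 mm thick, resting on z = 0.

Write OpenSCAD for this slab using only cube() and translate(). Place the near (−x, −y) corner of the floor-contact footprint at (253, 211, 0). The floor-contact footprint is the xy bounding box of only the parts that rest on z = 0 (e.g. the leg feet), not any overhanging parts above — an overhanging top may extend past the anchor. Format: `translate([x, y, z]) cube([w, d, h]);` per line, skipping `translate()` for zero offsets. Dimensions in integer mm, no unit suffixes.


translate([253, 211, 0]) cube([3761, 2571, 90]);


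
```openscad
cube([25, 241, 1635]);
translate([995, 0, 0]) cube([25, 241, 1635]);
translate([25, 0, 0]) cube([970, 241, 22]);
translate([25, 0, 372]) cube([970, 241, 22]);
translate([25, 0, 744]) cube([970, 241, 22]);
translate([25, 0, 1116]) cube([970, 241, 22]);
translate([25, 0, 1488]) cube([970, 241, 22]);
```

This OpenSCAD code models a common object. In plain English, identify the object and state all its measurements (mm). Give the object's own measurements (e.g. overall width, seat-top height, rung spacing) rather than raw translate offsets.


An open bookshelf. Two side panels, each 25 mm thick, 241 mm deep and 1635 mm tall, stand 1020 mm apart (outside-to-outside). Between them sit 5 shelves, each 22 mm thick and 241 mm deep, spanning the full gap between the sides. The bottom shelf rests on the floor (its underside at z = 0) and the clear gap between one shelf's top and the next shelf's underside is 350 mm.


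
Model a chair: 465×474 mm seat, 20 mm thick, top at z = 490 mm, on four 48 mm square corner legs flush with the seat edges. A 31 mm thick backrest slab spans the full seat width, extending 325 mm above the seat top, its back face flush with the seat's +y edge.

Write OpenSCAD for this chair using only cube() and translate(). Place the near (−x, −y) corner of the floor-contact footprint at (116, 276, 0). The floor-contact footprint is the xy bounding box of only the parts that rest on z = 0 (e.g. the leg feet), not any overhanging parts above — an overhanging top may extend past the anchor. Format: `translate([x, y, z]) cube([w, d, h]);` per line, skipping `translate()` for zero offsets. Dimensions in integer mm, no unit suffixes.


// leg_h = 490 - 20 = 470
translate([116, 276, 470]) cube([465, 474, 20]);
translate([116, 276, 0]) cube([48, 48, 470]);
translate([533, 276, 0]) cube([48, 48, 470]);
translate([116, 702, 0]) cube([48, 48, 470]);
translate([533, 702, 0]) cube([48, 48, 470]);
translate([116, 719, 490]) cube([465, 31, 325]);


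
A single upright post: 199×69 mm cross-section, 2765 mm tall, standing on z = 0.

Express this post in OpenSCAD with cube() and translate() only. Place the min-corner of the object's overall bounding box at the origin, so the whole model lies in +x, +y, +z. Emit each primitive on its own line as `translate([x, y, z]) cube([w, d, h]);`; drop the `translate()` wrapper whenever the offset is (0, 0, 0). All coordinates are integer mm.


cube([199, 69, 2765]);


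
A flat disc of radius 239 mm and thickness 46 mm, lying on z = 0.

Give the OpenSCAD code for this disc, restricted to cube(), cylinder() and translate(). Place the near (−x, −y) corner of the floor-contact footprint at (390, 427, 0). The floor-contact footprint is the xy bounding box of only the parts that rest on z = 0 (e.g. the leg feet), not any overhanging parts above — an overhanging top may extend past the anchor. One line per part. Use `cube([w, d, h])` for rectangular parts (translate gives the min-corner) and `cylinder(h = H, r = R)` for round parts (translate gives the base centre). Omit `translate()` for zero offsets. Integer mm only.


translate([629, 666, 0]) cylinder(h = 46, r = 239);


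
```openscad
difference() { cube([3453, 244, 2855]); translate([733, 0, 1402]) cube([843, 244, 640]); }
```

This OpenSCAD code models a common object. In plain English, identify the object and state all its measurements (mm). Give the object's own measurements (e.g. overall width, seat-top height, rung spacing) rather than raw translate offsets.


A wall 3453 mm long (x), 244 mm thick (y), 2855 mm tall, with a rectangular window opening cut through it. The opening is 843 mm wide and 640 mm tall; its sill is at z = 1402 mm and its near (−x) edge is 733 mm from the wall's −x end. The opening passes through the full wall thickness.


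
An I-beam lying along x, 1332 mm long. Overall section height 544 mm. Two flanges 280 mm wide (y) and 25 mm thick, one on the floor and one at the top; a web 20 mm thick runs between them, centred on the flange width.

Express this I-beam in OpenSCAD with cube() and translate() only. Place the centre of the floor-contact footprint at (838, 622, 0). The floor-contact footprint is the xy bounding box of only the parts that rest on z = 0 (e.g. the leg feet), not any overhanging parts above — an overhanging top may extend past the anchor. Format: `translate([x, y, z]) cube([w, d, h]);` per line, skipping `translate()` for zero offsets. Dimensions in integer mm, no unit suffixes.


translate([172, 482, 0]) cube([1332, 280, 25]);
translate([172, 612, 25]) cube([1332, 20, 494]);
translate([172, 482, 519]) cube([1332, 280, 25]);


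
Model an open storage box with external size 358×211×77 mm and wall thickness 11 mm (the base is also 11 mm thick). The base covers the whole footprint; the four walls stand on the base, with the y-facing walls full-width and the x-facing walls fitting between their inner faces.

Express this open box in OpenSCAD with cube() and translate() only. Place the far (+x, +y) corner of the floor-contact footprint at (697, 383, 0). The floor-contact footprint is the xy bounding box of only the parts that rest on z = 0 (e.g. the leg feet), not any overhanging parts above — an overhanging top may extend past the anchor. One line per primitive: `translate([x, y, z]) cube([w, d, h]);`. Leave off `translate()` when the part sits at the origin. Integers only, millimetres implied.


translate([339, 172, 0]) cube([358, 211, 11]);
translate([339, 172, 11]) cube([358, 11, 66]);
translate([339, 372, 11]) cube([358, 11, 66]);
translate([339, 183, 11]) cube([11, 189, 66]);
translate([686, 183, 11]) cube([11, 189, 66]);


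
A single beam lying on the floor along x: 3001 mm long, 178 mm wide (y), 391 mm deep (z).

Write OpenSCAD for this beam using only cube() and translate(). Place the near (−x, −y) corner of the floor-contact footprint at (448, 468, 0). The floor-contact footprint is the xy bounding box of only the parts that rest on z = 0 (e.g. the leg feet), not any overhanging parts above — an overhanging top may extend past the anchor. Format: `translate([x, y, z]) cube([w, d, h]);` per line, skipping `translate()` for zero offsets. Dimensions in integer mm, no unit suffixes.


translate([448, 468, 0]) cube([3001, 178, 391]);


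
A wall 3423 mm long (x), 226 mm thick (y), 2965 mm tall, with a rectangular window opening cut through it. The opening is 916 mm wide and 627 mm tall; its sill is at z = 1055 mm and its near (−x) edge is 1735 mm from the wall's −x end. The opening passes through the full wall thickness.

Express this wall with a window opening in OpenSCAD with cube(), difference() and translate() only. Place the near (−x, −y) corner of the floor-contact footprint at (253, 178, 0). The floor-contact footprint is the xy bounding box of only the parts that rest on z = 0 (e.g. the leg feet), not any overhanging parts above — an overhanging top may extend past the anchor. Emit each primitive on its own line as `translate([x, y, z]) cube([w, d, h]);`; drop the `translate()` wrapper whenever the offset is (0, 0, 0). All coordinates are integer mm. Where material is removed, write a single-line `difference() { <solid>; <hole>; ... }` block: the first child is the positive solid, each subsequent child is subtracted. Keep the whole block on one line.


difference() { translate([253, 178, 0]) cube([3423, 226, 2965]); translate([1988, 178, 1055]) cube([916, 226, 627]); }


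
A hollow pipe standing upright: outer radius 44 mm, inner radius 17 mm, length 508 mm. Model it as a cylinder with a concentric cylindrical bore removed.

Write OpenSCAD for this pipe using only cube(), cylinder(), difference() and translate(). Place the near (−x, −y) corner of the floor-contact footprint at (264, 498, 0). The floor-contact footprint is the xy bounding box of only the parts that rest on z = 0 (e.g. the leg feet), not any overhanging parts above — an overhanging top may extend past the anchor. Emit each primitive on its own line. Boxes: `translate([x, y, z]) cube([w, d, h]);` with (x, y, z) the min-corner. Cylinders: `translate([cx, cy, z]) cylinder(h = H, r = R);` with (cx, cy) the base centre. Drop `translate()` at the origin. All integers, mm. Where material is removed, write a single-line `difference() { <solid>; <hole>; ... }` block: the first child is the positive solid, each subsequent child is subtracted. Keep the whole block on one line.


difference() { translate([308, 542, 0]) cylinder(h = 508, r = 44); translate([308, 542, 0]) cylinder(h = 508, r = 17); }


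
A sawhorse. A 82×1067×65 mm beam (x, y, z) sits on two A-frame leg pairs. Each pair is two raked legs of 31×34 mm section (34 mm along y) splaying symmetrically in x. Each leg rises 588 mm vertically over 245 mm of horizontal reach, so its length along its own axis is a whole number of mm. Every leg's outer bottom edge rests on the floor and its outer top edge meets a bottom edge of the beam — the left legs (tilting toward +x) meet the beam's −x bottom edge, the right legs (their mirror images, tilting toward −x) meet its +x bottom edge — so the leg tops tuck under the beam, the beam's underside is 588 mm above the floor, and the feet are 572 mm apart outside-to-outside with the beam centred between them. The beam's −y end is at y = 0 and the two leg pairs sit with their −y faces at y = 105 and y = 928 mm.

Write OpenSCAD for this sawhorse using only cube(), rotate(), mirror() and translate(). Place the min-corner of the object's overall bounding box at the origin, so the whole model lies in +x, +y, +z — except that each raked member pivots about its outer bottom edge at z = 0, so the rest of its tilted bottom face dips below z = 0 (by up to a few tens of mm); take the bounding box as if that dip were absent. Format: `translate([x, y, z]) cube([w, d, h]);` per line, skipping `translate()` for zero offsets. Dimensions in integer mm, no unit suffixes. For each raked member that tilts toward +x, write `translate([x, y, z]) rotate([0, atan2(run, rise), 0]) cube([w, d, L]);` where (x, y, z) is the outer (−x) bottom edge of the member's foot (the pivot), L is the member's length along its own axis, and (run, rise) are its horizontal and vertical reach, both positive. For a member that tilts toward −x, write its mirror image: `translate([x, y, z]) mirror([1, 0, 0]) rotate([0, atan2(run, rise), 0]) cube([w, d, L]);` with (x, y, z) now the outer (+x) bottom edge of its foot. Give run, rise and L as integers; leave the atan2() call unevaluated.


// leg length = √(245² + 588²) = 637
// right-leg outer foot x = 2·245 + 82 = 572
// beam min-corner = (245, 0, 588)
translate([245, 0, 588]) cube([82, 1067, 65]);
translate([0, 105, 0]) rotate([0, atan2(245, 588), 0]) cube([31, 34, 637]);
translate([572, 105, 0]) mirror([1, 0, 0]) rotate([0, atan2(245, 588), 0]) cube([31, 34, 637]);
translate([0, 928, 0]) rotate([0, atan2(245, 588), 0]) cube([31, 34, 637]);
translate([572, 928, 0]) mirror([1, 0, 0]) rotate([0, atan2(245, 588), 0]) cube([31, 34, 637]);


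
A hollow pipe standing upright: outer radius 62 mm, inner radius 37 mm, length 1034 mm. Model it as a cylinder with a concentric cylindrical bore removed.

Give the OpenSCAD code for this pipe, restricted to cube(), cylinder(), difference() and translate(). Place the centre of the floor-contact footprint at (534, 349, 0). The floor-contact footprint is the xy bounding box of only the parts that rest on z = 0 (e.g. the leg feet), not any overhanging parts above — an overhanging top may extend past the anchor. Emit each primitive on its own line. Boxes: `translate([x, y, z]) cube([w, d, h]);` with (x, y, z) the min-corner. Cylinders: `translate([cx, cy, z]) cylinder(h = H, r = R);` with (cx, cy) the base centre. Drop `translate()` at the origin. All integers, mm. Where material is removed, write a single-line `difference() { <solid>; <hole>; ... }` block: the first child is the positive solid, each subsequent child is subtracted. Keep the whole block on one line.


difference() { translate([534, 349, 0]) cylinder(h = 1034, r = 62); translate([534, 349, 0]) cylinder(h = 1034, r = 37); }


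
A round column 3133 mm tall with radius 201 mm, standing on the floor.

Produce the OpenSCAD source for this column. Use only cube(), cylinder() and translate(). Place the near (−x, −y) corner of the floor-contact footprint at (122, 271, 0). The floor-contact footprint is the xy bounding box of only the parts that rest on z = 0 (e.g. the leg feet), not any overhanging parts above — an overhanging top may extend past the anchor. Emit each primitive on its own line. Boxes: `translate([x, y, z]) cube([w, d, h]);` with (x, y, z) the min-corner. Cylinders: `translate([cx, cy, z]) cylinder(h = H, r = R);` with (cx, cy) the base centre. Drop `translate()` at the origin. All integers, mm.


translate([323, 472, 0]) cylinder(h = 3133, r = 201);


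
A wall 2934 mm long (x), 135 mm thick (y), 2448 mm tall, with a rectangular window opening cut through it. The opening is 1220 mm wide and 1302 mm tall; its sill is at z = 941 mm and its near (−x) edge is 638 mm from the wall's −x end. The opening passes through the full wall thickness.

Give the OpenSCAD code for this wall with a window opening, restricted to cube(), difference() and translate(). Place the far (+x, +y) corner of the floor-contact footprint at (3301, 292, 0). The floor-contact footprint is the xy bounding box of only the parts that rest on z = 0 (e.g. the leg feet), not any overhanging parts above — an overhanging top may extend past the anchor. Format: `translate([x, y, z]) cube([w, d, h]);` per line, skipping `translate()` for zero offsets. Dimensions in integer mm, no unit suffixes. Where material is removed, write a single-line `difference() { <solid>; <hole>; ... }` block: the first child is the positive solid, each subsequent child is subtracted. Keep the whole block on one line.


difference() { translate([367, 157, 0]) cube([2934, 135, 2448]); translate([1005, 157, 941]) cube([1220, 135, 1302]); }


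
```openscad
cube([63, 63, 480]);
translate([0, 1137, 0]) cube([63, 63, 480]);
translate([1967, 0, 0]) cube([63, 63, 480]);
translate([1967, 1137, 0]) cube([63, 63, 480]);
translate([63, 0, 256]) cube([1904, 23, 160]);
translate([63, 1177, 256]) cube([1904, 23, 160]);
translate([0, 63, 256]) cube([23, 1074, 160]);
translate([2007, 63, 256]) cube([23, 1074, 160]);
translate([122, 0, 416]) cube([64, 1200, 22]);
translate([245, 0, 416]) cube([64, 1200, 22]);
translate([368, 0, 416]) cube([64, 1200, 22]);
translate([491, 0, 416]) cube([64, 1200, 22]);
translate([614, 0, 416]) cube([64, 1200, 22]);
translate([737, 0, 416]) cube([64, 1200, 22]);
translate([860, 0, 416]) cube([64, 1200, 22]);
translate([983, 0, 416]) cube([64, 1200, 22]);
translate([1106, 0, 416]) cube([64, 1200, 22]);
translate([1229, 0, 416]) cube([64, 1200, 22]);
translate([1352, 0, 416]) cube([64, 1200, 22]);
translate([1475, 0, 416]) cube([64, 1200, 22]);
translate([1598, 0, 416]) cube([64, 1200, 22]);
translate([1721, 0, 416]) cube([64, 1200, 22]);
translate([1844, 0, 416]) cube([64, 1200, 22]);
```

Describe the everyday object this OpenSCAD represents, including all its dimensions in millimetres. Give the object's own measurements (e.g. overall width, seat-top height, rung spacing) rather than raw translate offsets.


A bed frame 2030 mm long (x) by 1200 mm wide (y). Four 63×63 mm corner posts, 480 mm tall, at the corners of the footprint. Four rails of 23 mm thickness and 160 mm height run between adjacent posts with their undersides at z = 256 mm, their outer faces flush with the outside of the frame (the two x-running rails run between the posts' inner faces; the two y-running rails run between the posts' inner faces). 15 slats, each 64 mm wide (x) and 22 mm thick, lie across the top of the two x-running rails, running the full 1200 mm width of the frame in y; along x they sit between the end posts with a 59 mm gap after the −x posts and between neighbouring slats and before the +x posts.


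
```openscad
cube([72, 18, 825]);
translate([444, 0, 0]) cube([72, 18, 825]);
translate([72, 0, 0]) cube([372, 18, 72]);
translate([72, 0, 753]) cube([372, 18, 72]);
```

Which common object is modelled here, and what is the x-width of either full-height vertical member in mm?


A picture frame. The border width is 72 mm.

Four thin pieces enclosing a rectangular opening — a picture frame. The two full-height stiles are 825 mm tall; the top rail sits at z = 753 and is 72 mm tall, so the border above the opening is 825 − 753 = 72 mm, matching the stile x-width.


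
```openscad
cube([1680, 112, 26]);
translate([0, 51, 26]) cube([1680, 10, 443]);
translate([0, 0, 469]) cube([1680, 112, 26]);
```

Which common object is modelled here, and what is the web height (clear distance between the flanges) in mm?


An I-beam. The web height is 443 mm.

Two wide flanges with a thin centred web — an I-beam. Overall 495 mm minus two 26 mm flanges gives a web of 495 − 2·26 = 443 mm.


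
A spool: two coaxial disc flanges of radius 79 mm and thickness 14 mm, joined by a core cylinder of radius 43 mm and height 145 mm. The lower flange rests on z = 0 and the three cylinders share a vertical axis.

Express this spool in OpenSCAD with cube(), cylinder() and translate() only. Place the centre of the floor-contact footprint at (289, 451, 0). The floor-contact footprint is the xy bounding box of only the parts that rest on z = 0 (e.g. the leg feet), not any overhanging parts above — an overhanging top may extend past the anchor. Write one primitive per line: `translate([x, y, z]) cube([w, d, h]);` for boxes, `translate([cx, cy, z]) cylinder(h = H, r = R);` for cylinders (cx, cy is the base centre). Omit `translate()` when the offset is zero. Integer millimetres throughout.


translate([289, 451, 0]) cylinder(h = 14, r = 79);
translate([289, 451, 14]) cylinder(h = 145, r = 43);
translate([289, 451, 159]) cylinder(h = 14, r = 79);


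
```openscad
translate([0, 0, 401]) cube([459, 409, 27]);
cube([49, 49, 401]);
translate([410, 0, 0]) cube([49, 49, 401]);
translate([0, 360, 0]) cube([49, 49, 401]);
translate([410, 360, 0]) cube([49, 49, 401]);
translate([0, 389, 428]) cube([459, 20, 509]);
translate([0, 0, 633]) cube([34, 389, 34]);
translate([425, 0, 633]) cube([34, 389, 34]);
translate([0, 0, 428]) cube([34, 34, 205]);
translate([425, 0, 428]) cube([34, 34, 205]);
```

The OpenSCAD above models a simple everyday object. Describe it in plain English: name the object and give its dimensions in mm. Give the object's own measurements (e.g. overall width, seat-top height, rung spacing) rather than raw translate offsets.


A chair. The seat is a 459×409×27 mm slab with its top at z = 428 mm, on four 49×49 mm corner legs (flush with the seat edges, standing on z = 0). A flat backrest 20 mm thick, 509 mm tall, spans the full seat width and rises from the seat top along its +y edge, rear face flush with the rear of the seat. Two armrests of 34×34 mm section run along each side from the seat's front edge to the front of the backrest, top faces 239 mm above the seat top and outer faces flush with the seat's x-edges; a 34×34 mm post under the front of each armrest stands on the seat at the front corner.


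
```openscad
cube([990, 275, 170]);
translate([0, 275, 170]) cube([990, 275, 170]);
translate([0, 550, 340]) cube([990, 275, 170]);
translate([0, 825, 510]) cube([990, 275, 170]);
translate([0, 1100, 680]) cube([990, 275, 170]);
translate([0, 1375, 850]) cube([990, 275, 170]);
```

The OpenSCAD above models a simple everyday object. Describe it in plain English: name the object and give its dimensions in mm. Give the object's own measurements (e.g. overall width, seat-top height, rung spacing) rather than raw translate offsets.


A straight staircase of 6 solid steps. Each step is 990 mm wide (x), 275 mm deep (y, the going) and 170 mm tall (the rise). The first step rests on the floor; each subsequent step sits one going further in +y and one rise higher in +z, directly behind and above the previous step with no overlap.


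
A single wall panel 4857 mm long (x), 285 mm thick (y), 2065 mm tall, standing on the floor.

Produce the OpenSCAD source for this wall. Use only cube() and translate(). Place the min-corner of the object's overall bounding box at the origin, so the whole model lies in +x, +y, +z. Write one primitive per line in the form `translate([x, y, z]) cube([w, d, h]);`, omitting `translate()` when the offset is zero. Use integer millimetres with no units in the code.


cube([4857, 285, 2065]);


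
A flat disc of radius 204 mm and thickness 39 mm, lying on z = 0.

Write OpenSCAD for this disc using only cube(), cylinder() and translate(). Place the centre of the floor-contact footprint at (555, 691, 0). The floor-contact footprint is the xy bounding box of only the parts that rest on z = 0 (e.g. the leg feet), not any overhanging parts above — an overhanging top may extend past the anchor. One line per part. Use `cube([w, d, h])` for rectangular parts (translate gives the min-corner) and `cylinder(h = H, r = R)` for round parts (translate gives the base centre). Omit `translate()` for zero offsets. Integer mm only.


translate([555, 691, 0]) cylinder(h = 39, r = 204);


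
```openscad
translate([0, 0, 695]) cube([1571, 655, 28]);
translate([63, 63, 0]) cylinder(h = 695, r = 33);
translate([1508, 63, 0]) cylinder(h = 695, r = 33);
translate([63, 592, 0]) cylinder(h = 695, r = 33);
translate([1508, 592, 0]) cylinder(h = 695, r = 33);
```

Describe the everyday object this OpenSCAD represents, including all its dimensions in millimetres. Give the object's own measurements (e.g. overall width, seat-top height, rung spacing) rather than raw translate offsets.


A rectangular dining table. The top is 1571×655×28 mm with its upper surface at z = 723 mm. It stands on four round legs of 66 mm diameter, each leg's bounding box inset 30 mm from the nearest pair of top edges, running from the floor to the underside of the top.


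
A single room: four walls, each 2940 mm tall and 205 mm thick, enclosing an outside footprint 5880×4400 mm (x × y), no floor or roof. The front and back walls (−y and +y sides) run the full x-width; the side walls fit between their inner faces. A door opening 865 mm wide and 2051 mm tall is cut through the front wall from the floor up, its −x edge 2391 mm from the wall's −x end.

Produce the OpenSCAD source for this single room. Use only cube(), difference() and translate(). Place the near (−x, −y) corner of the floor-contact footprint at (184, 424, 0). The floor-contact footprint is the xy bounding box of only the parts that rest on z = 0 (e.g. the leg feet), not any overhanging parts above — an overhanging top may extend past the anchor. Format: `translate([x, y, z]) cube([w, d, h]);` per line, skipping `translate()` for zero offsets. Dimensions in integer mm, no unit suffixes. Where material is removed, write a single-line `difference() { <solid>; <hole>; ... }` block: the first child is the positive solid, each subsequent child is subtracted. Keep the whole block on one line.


difference() { translate([184, 424, 0]) cube([5880, 205, 2940]); translate([2575, 424, 0]) cube([865, 205, 2051]); }
translate([184, 4619, 0]) cube([5880, 205, 2940]);
translate([184, 629, 0]) cube([205, 3990, 2940]);
translate([5859, 629, 0]) cube([205, 3990, 2940]);


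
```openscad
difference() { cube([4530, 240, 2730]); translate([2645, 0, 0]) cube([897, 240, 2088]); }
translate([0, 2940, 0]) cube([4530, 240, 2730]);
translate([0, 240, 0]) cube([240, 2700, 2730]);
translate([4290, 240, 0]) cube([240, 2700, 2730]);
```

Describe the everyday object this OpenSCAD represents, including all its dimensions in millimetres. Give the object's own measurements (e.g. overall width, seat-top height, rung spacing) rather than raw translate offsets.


A single room: four walls, each 2730 mm tall and 240 mm thick, enclosing an outside footprint 4530×3180 mm (x × y), no floor or roof. The front and back walls (−y and +y sides) run the full x-width; the side walls fit between their inner faces. A door opening 897 mm wide and 2088 mm tall is cut through the front wall from the floor up, its −x edge 2645 mm from the wall's −x end.


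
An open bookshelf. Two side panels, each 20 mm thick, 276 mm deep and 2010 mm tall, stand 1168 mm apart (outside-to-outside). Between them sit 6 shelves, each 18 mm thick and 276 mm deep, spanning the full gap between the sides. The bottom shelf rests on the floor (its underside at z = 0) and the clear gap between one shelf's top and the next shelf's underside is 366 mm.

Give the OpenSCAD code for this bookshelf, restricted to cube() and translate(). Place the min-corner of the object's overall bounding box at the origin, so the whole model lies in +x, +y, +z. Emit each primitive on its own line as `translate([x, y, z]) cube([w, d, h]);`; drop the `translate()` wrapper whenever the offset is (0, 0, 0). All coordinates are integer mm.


cube([20, 276, 2010]);
translate([1148, 0, 0]) cube([20, 276, 2010]);
translate([20, 0, 0]) cube([1128, 276, 18]);
translate([20, 0, 384]) cube([1128, 276, 18]);
translate([20, 0, 768]) cube([1128, 276, 18]);
translate([20, 0, 1152]) cube([1128, 276, 18]);
translate([20, 0, 1536]) cube([1128, 276, 18]);
translate([20, 0, 1920]) cube([1128, 276, 18]);


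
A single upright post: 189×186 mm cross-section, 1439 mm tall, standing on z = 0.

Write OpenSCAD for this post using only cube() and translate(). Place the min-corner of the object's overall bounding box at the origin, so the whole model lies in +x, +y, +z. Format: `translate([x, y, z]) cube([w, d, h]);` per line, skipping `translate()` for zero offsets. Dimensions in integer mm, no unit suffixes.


cube([189, 186, 1439]);


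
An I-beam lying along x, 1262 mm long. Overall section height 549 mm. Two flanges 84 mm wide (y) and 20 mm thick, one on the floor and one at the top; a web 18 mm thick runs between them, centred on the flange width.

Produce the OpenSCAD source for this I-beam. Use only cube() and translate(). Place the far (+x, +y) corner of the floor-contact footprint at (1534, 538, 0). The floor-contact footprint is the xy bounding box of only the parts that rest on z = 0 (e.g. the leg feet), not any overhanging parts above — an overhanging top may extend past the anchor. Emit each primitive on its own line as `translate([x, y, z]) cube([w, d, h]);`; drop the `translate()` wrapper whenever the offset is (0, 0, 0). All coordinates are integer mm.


translate([272, 454, 0]) cube([1262, 84, 20]);
translate([272, 487, 20]) cube([1262, 18, 509]);
translate([272, 454, 529]) cube([1262, 84, 20]);


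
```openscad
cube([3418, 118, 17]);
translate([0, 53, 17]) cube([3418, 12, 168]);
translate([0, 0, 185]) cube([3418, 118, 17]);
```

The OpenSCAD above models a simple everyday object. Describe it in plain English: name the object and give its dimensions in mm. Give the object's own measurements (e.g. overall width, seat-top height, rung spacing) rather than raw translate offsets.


An I-beam lying along x, 3418 mm long. Overall section height 202 mm. Two flanges 118 mm wide (y) and 17 mm thick, one on the floor and one at the top; a web 12 mm thick runs between them, centred on the flange width.


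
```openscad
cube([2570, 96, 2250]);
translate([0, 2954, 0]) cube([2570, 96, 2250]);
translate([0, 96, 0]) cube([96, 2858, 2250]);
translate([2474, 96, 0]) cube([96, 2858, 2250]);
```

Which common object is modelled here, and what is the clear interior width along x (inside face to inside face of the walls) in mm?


A house (or room) frame. The interior width is 2378 mm.

Four 2250 mm walls enclosing a rectangle with no floor or roof — a room or house frame. Outside width is 2570 mm and wall thickness is 96 mm, so the interior width is 2570 − 2 × 96 = 2378 mm.


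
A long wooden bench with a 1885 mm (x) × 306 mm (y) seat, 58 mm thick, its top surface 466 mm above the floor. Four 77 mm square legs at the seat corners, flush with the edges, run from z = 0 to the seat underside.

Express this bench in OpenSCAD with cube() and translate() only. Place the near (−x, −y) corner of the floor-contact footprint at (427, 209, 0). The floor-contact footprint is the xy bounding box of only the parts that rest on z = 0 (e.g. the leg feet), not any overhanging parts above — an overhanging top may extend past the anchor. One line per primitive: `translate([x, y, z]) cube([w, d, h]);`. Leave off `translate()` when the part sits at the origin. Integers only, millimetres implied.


translate([427, 209, 408]) cube([1885, 306, 58]);
translate([427, 209, 0]) cube([77, 77, 408]);
translate([427, 438, 0]) cube([77, 77, 408]);
translate([2235, 209, 0]) cube([77, 77, 408]);
translate([2235, 438, 0]) cube([77, 77, 408]);


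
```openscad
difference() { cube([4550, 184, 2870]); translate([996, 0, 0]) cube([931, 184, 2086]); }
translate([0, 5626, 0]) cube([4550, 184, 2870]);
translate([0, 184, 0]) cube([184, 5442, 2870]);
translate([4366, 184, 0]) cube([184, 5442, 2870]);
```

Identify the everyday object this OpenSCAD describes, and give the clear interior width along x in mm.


A single room. The interior width is 4182 mm.

Four walls enclosing a rectangle with a door in the front wall — a room. Outside width 4550 minus two 184 mm walls gives 4182 mm.


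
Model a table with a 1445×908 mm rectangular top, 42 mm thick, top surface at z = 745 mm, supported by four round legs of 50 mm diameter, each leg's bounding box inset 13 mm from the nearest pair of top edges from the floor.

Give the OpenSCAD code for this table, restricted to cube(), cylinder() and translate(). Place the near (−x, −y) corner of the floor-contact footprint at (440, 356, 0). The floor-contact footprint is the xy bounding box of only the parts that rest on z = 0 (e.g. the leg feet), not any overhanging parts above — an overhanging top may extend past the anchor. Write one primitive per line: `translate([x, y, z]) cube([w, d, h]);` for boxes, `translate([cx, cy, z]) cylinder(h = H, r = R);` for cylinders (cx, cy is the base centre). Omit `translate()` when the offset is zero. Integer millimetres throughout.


// leg_h = 745 - 42 = 703
translate([427, 343, 703]) cube([1445, 908, 42]);
translate([465, 381, 0]) cylinder(h = 703, r = 25);
translate([1834, 381, 0]) cylinder(h = 703, r = 25);
translate([465, 1213, 0]) cylinder(h = 703, r = 25);
translate([1834, 1213, 0]) cylinder(h = 703, r = 25);


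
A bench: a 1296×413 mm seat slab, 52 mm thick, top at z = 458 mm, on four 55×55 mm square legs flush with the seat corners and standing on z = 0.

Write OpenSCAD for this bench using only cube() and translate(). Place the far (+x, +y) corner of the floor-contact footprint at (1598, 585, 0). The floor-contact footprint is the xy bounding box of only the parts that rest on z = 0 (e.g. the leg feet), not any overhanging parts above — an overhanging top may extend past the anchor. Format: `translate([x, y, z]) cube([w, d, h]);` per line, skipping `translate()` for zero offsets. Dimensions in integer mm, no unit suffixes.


translate([302, 172, 406]) cube([1296, 413, 52]);
translate([302, 172, 0]) cube([55, 55, 406]);
translate([302, 530, 0]) cube([55, 55, 406]);
translate([1543, 172, 0]) cube([55, 55, 406]);
translate([1543, 530, 0]) cube([55, 55, 406]);


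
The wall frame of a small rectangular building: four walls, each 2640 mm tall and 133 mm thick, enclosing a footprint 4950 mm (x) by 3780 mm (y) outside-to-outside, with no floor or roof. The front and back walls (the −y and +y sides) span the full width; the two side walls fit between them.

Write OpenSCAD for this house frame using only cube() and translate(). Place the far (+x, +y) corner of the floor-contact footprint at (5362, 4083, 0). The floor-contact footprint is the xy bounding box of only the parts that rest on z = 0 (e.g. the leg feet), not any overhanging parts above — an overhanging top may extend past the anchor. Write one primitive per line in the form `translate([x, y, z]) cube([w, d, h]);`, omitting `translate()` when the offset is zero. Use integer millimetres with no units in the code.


translate([412, 303, 0]) cube([4950, 133, 2640]);
translate([412, 3950, 0]) cube([4950, 133, 2640]);
translate([412, 436, 0]) cube([133, 3514, 2640]);
translate([5229, 436, 0]) cube([133, 3514, 2640]);


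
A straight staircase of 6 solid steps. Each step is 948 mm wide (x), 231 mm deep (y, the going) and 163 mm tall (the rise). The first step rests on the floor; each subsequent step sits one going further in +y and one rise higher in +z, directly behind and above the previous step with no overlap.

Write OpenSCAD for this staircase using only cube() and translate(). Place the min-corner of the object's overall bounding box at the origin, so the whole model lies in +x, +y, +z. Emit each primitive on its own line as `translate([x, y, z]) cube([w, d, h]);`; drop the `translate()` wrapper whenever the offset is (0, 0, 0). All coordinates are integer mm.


cube([948, 231, 163]);
translate([0, 231, 163]) cube([948, 231, 163]);
translate([0, 462, 326]) cube([948, 231, 163]);
translate([0, 693, 489]) cube([948, 231, 163]);
translate([0, 924, 652]) cube([948, 231, 163]);
translate([0, 1155, 815]) cube([948, 231, 163]);


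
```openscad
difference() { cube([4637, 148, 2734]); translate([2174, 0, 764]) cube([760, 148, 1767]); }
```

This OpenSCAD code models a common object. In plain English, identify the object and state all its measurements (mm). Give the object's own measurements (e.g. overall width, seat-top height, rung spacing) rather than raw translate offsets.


A wall 4637 mm long (x), 148 mm thick (y), 2734 mm tall, with a rectangular window opening cut through it. The opening is 760 mm wide and 1767 mm tall; its sill is at z = 764 mm and its near (−x) edge is 2174 mm from the wall's −x end. The opening passes through the full wall thickness.


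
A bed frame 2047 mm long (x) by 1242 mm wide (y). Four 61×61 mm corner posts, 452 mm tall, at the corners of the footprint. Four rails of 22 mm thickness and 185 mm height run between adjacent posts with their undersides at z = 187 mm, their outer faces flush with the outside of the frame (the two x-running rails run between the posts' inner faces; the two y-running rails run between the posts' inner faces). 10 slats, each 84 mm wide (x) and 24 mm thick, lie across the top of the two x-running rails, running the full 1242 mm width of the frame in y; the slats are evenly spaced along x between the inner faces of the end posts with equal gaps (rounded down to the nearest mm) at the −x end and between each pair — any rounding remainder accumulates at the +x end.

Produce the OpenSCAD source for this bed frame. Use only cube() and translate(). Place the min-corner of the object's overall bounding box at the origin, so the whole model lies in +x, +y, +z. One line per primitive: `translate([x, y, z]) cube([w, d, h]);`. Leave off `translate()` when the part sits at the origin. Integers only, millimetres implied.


// slat z = rail_z + rail_h = 187 + 185 = 372
// slat gap = ⌊(1925 − 10·84) / 11⌋ = 98
cube([61, 61, 452]);
translate([0, 1181, 0]) cube([61, 61, 452]);
translate([1986, 0, 0]) cube([61, 61, 452]);
translate([1986, 1181, 0]) cube([61, 61, 452]);
translate([61, 0, 187]) cube([1925, 22, 185]);
translate([61, 1220, 187]) cube([1925, 22, 185]);
translate([0, 61, 187]) cube([22, 1120, 185]);
translate([2025, 61, 187]) cube([22, 1120, 185]);
translate([159, 0, 372]) cube([84, 1242, 24]);
translate([341, 0, 372]) cube([84, 1242, 24]);
translate([523, 0, 372]) cube([84, 1242, 24]);
translate([705, 0, 372]) cube([84, 1242, 24]);
translate([887, 0, 372]) cube([84, 1242, 24]);
translate([1069, 0, 372]) cube([84, 1242, 24]);
translate([1251, 0, 372]) cube([84, 1242, 24]);
translate([1433, 0, 372]) cube([84, 1242, 24]);
translate([1615, 0, 372]) cube([84, 1242, 24]);
translate([1797, 0, 372]) cube([84, 1242, 24]);


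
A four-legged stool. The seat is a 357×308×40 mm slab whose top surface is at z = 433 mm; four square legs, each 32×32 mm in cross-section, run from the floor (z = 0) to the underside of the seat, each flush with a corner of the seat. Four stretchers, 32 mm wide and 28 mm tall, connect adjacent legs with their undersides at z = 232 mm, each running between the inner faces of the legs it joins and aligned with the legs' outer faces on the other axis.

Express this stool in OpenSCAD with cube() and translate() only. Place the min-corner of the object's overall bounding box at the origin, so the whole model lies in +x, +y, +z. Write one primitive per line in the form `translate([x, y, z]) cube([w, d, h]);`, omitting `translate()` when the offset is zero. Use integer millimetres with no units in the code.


translate([0, 0, 393]) cube([357, 308, 40]);
cube([32, 32, 393]);
translate([325, 0, 0]) cube([32, 32, 393]);
translate([0, 276, 0]) cube([32, 32, 393]);
translate([325, 276, 0]) cube([32, 32, 393]);
translate([32, 0, 232]) cube([293, 32, 28]);
translate([32, 276, 232]) cube([293, 32, 28]);
translate([0, 32, 232]) cube([32, 244, 28]);
translate([325, 32, 232]) cube([32, 244, 28]);


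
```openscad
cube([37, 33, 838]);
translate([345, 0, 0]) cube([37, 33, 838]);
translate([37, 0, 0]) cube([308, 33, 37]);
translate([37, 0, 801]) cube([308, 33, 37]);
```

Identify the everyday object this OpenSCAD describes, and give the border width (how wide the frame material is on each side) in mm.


A picture frame. The border width is 37 mm.

Four thin pieces enclosing a rectangular opening — a picture frame. The two full-height stiles are 838 mm tall; the top rail sits at z = 801 and is 37 mm tall, so the border above the opening is 838 − 801 = 37 mm, matching the stile x-width.


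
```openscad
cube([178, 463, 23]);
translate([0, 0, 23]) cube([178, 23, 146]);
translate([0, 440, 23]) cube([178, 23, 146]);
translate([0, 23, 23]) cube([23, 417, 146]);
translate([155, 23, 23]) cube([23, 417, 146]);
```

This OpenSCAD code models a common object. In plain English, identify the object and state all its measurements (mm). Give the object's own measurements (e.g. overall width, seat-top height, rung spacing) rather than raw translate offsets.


An open-topped rectangular box: outside dimensions 178×463×169 mm, with a uniform wall and base thickness of 23 mm. The base is a full 178×463 slab on the floor; four walls sit on top of the base. The front and back walls (the −y and +y sides) span the full width; the two side walls fit between them.


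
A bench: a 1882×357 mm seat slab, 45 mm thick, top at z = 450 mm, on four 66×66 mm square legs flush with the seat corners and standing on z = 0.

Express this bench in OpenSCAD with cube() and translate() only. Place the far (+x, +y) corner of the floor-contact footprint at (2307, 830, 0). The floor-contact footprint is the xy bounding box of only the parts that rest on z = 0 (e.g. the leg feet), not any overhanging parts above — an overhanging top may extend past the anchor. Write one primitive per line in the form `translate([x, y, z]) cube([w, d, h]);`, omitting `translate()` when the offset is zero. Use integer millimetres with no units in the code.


// leg_h = 450 − 45 = 405
translate([425, 473, 405]) cube([1882, 357, 45]);
translate([425, 473, 0]) cube([66, 66, 405]);
translate([425, 764, 0]) cube([66, 66, 405]);
translate([2241, 473, 0]) cube([66, 66, 405]);
translate([2241, 764, 0]) cube([66, 66, 405]);


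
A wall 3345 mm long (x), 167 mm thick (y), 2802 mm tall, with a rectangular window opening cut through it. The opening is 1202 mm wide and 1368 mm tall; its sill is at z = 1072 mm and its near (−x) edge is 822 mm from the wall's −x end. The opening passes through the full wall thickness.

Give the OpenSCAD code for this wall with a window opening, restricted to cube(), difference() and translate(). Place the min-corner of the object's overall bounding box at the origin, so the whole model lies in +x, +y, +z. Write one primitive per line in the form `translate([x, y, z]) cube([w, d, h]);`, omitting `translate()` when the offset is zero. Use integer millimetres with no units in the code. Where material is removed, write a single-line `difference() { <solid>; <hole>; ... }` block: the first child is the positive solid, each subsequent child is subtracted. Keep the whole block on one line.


difference() { cube([3345, 167, 2802]); translate([822, 0, 1072]) cube([1202, 167, 1368]); }
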